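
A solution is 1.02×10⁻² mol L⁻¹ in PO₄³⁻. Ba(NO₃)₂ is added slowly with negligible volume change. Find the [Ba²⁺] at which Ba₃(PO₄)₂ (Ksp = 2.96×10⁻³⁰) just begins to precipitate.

The threshold for precipitation is Q = Ksp.
Ba₃(PO₄)₂(s) ⇌ 3 Ba²⁺(aq) + 2 PO₄³⁻(aq)
Ksp = [Ba²⁺]^3[PO₄³⁻]^2 = [Ba²⁺]^3(1.02×10⁻²)^2
[Ba²⁺]^3 = 2.96×10⁻³⁰ / (1.02×10⁻²)^2 = 2.85×10⁻²⁶
[Ba²⁺] = 3.05×10⁻⁹ mol L⁻¹

3.05×10⁻⁹ M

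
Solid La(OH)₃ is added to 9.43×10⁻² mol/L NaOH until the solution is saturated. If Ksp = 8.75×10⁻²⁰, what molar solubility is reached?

La(OH)₃(s) ⇌ La³⁺(aq) + 3 OH⁻(aq)
OH⁻ is already present at 9.43×10⁻² mol/L. If s mol/L of La(OH)₃ dissolves, [La³⁺] = s while [OH⁻] ≈ 9.43×10⁻² mol/L.
Ksp = [La³⁺][OH⁻]^3 = s(9.43×10⁻²)^3
s = 8.75×10⁻²⁰ / (9.43×10⁻²)^3 = 1.04×10⁻¹⁶
s = 1.04×10⁻¹⁶ mol/L

1.04×10⁻¹⁶ M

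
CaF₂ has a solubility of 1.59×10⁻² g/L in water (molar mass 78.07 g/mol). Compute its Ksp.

Molar solubility s = (1.59×10⁻² g/L) / (78.07 g/mol) = 2.0366×10⁻⁴ mol/L
CaF₂(s) ⇌ Ca²⁺(aq) + 2 F⁻(aq)
If s mol/L of CaF₂ dissolves, [Ca²⁺] = s and [F⁻] = 2s.
Ksp = [Ca²⁺][F⁻]^2 = s · (2s)^2 = 4s^3
Ksp = 4 × (2.0366×10⁻⁴)^3 = 3.38×10⁻¹¹

Ksp = 3.38×10⁻¹¹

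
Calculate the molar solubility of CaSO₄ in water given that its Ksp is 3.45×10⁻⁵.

5.87×10⁻³ M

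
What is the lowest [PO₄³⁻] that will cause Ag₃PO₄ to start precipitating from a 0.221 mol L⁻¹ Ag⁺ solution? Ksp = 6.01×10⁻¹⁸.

The threshold for precipitation is Q = Ksp.
Ag₃PO₄(s) ⇌ 3 Ag⁺(aq) + PO₄³⁻(aq)
Ksp = [Ag⁺]^3[PO₄³⁻] = [PO₄³⁻](0.221)^3
[PO₄³⁻] = 6.01×10⁻¹⁸ / (0.221)^3 = 5.57×10⁻¹⁶
[PO₄³⁻] = 5.57×10⁻¹⁶ mol L⁻¹

5.57×10⁻¹⁶ M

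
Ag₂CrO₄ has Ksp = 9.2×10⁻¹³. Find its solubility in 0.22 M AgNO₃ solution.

1.9×10⁻¹¹ M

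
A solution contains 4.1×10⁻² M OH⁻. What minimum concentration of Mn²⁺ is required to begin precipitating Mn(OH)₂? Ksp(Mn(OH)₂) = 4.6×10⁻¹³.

Precipitation of each salt begins when its ion product equals Ksp.
Mn(OH)₂(s) ⇌ Mn²⁺(aq) + 2 OH⁻(aq)
Ksp = [Mn²⁺][OH⁻]^2 = [Mn²⁺](4.1×10⁻²)^2
[Mn²⁺] = 4.6×10⁻¹³ / (4.1×10⁻²)^2 = 2.7×10⁻¹⁰
[Mn²⁺] = 2.7×10⁻¹⁰ M

2.7×10⁻¹⁰ M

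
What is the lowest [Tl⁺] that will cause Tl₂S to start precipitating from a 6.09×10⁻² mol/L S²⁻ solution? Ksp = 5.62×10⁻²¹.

A salt starts to precipitate once the ion product Q reaches its Ksp.
Tl₂S(s) ⇌ 2 Tl⁺(aq) + S²⁻(aq)
Ksp = [Tl⁺]^2[S²⁻] = [Tl⁺]^2(6.09×10⁻²)
[Tl⁺]^2 = 5.62×10⁻²¹ / (6.09×10⁻²) = 9.23×10⁻²⁰
[Tl⁺] = 3.04×10⁻¹⁰ mol/L

3.04×10⁻¹⁰ M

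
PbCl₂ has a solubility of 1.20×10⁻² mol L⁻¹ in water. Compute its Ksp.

Ksp = 6.91×10⁻⁶

PbCl₂(s) ⇌ Pb²⁺(aq) + 2 Cl⁻(aq)
If s mol/L of PbCl₂ dissolves, [Pb²⁺] = s and [Cl⁻] = 2s.
Ksp = [Pb²⁺][Cl⁻]^2 = s · (2s)^2 = 4s^3
Ksp = 4 × (1.20×10⁻²)^3 = 6.91×10⁻⁶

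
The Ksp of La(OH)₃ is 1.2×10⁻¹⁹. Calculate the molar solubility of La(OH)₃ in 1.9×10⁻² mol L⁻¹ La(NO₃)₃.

6.2×10⁻⁷ M

La(OH)₃(s) ⇌ La³⁺(aq) + 3 OH⁻(aq)
Let s be the solubility of La(OH)₃ here. The common ion gives [La³⁺] ≈ 1.9×10⁻² mol L⁻¹, and [OH⁻] = 3s.
Ksp = [La³⁺][OH⁻]^3 = (1.9×10⁻²)(3s)^3
(3s)^3 = 1.2×10⁻¹⁹ / (1.9×10⁻²) = 6.3×10⁻¹⁸
s = 6.2×10⁻⁷ mol L⁻¹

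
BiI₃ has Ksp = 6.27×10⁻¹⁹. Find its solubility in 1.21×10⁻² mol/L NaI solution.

BiI₃(s) ⇌ Bi³⁺(aq) + 3 I⁻(aq)
I⁻ is already present at 1.21×10⁻² mol/L. If s mol/L of BiI₃ dissolves, [Bi³⁺] = s while [I⁻] ≈ 1.21×10⁻² mol/L.
Ksp = [Bi³⁺][I⁻]^3 = s(1.21×10⁻²)^3
s = 6.27×10⁻¹⁹ / (1.21×10⁻²)^3 = 3.54×10⁻¹³
s = 3.54×10⁻¹³ mol/L

3.54×10⁻¹³ M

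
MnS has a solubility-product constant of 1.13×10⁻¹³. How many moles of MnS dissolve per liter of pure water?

3.36×10⁻⁷ M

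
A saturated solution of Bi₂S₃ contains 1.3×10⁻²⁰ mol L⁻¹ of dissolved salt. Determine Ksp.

Bi₂S₃(s) ⇌ 2 Bi³⁺(aq) + 3 S²⁻(aq)
Call the molar solubility s, so that [Bi³⁺] = 2s and [S²⁻] = 3s.
Ksp = [Bi³⁺]^2[S²⁻]^3 = (2s)^2 · (3s)^3 = 108s^5
Ksp = 108 × (1.3×10⁻²⁰)^5 = 4.0×10⁻⁹⁸

Ksp = 4.0×10⁻⁹⁸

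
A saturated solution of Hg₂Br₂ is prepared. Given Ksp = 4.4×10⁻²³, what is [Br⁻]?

Hg₂Br₂(s) ⇌ Hg₂²⁺(aq) + 2 Br⁻(aq)
With molar solubility s: [Hg₂²⁺] = s, [Br⁻] = 2s.
Ksp = [Hg₂²⁺][Br⁻]^2 = s · (2s)^2 = 4s^3 = 4.4×10⁻²³
s = 2.2×10⁻⁸ mol L⁻¹
[Br⁻] = 2s = 4.4×10⁻⁸ mol L⁻¹

4.4×10⁻⁸ M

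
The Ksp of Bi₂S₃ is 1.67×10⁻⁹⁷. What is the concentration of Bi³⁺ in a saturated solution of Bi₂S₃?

Bi₂S₃(s) ⇌ 2 Bi³⁺(aq) + 3 S²⁻(aq)
If s mol/L of Bi₂S₃ dissolves, [Bi³⁺] = 2s and [S²⁻] = 3s.
Ksp = [Bi³⁺]^2[S²⁻]^3 = (2s)^2 · (3s)^3 = 108s^5 = 1.67×10⁻⁹⁷
s = 1.73×10⁻²⁰ mol L⁻¹
[Bi³⁺] = 2s = 3.46×10⁻²⁰ mol L⁻¹

3.46×10⁻²⁰ M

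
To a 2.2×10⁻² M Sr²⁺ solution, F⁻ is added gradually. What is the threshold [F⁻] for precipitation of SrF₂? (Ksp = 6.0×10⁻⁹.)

5.2×10⁻⁴ M

Precipitation of each salt begins when its ion product equals Ksp.
SrF₂(s) ⇌ Sr²⁺(aq) + 2 F⁻(aq)
Ksp = [Sr²⁺][F⁻]^2 = [F⁻]^2(2.2×10⁻²)
[F⁻]^2 = 6.0×10⁻⁹ / (2.2×10⁻²) = 2.7×10⁻⁷
[F⁻] = 5.2×10⁻⁴ M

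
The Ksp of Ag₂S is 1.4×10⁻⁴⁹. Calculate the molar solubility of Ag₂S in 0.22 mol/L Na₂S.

Ag₂S(s) ⇌ 2 Ag⁺(aq) + S²⁻(aq)
S²⁻ is already present at 0.22 mol/L. If s mol/L of Ag₂S dissolves, [Ag⁺] = 2s while [S²⁻] ≈ 0.22 mol/L.
Ksp = [Ag⁺]^2[S²⁻] = (2s)^2(0.22)
(2s)^2 = 1.4×10⁻⁴⁹ / (0.22) = 6.4×10⁻⁴⁹
s = 4.0×10⁻²⁵ mol/L

4.0×10⁻²⁵ M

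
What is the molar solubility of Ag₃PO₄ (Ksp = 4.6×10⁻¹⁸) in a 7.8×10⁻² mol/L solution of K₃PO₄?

Ag₃PO₄(s) ⇌ 3 Ag⁺(aq) + PO₄³⁻(aq)
Let s be the solubility of Ag₃PO₄ here. The common ion gives [PO₄³⁻] ≈ 7.8×10⁻² mol/L, and [Ag⁺] = 3s.
Ksp = [Ag⁺]^3[PO₄³⁻] = (3s)^3(7.8×10⁻²)
(3s)^3 = 4.6×10⁻¹⁸ / (7.8×10⁻²) = 5.9×10⁻¹⁷
s = 1.3×10⁻⁶ mol/L

1.3×10⁻⁶ M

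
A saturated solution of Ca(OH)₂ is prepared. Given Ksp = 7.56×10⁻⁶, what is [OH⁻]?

2.47×10⁻² M

Ca(OH)₂(s) ⇌ Ca²⁺(aq) + 2 OH⁻(aq)
If s mol/L of Ca(OH)₂ dissolves, [Ca²⁺] = s and [OH⁻] = 2s.
Ksp = [Ca²⁺][OH⁻]^2 = s · (2s)^2 = 4s^3 = 7.56×10⁻⁶
s = 1.24×10⁻² mol L⁻¹
[OH⁻] = 2s = 2.47×10⁻² mol L⁻¹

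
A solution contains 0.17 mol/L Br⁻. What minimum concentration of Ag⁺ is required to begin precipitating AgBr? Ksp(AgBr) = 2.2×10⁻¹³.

1.3×10⁻¹² M

Precipitation of each salt begins when its ion product equals Ksp.
AgBr(s) ⇌ Ag⁺(aq) + Br⁻(aq)
Ksp = [Ag⁺][Br⁻] = [Ag⁺](0.17)
[Ag⁺] = 2.2×10⁻¹³ / (0.17) = 1.3×10⁻¹²
[Ag⁺] = 1.3×10⁻¹² mol/L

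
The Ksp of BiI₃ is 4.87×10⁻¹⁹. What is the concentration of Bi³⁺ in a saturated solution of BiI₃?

1.16×10⁻⁵ M

BiI₃(s) ⇌ Bi³⁺(aq) + 3 I⁻(aq)
For each mole of BiI₃ that dissolves per liter, [Bi³⁺] = s and [I⁻] = 3s; let s denote this solubility.
Ksp = [Bi³⁺][I⁻]^3 = s · (3s)^3 = 27s^4 = 4.87×10⁻¹⁹
s = 1.16×10⁻⁵ M
[Bi³⁺] = s = 1.16×10⁻⁵ M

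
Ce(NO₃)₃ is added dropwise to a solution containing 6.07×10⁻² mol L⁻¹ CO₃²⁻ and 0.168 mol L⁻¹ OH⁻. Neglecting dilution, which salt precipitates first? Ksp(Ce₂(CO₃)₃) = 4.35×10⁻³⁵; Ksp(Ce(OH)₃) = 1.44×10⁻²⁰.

Ce(OH)₃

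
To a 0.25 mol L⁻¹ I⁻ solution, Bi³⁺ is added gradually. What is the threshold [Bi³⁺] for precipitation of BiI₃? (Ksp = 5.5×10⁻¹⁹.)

3.5×10⁻¹⁷ M

A salt starts to precipitate once the ion product Q reaches its Ksp.
BiI₃(s) ⇌ Bi³⁺(aq) + 3 I⁻(aq)
Ksp = [Bi³⁺][I⁻]^3 = [Bi³⁺](0.25)^3
[Bi³⁺] = 5.5×10⁻¹⁹ / (0.25)^3 = 3.5×10⁻¹⁷
[Bi³⁺] = 3.5×10⁻¹⁷ mol L⁻¹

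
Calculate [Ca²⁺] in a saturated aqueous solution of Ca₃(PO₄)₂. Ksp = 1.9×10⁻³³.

Ca₃(PO₄)₂(s) ⇌ 3 Ca²⁺(aq) + 2 PO₄³⁻(aq)
Let s be the molar solubility. Then [Ca²⁺] = 3s and [PO₄³⁻] = 2s.
Ksp = [Ca²⁺]^3[PO₄³⁻]^2 = (3s)^3 · (2s)^2 = 108s^5 = 1.9×10⁻³³
s = 1.1×10⁻⁷ mol/L
[Ca²⁺] = 3s = 3.4×10⁻⁷ mol/L

3.4×10⁻⁷ M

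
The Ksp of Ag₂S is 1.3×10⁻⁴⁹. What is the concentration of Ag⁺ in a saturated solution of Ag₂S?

6.4×10⁻¹⁷ M

Ag₂S(s) ⇌ 2 Ag⁺(aq) + S²⁻(aq)
Let s be the molar solubility. Then [Ag⁺] = 2s and [S²⁻] = s.
Ksp = [Ag⁺]^2[S²⁻] = (2s)^2 · s = 4s^3 = 1.3×10⁻⁴⁹
s = 3.2×10⁻¹⁷ M
[Ag⁺] = 2s = 6.4×10⁻¹⁷ M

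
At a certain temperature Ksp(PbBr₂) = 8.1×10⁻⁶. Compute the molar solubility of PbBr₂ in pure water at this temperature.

1.3×10⁻² M

PbBr₂(s) ⇌ Pb²⁺(aq) + 2 Br⁻(aq)
Let s be the molar solubility. Then [Pb²⁺] = s and [Br⁻] = 2s.
Ksp = [Pb²⁺][Br⁻]^2 = s · (2s)^2 = 4s^3
4s^3 = 8.1×10⁻⁶  ⇒  s^3 = 2.0×10⁻⁶
s = 1.3×10⁻² M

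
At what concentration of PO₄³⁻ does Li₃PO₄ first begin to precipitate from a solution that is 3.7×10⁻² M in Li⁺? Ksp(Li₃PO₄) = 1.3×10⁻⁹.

2.6×10⁻⁵ M

A salt starts to precipitate once the ion product Q reaches its Ksp.
Li₃PO₄(s) ⇌ 3 Li⁺(aq) + PO₄³⁻(aq)
Ksp = [Li⁺]^3[PO₄³⁻] = [PO₄³⁻](3.7×10⁻²)^3
[PO₄³⁻] = 1.3×10⁻⁹ / (3.7×10⁻²)^3 = 2.6×10⁻⁵
[PO₄³⁻] = 2.6×10⁻⁵ M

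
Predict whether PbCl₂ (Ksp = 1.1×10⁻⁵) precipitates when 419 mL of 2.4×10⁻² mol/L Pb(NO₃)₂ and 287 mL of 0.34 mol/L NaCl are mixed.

After mixing, V = 419 mL + 287 mL = 706 mL.
[Pb²⁺] = (2.4×10⁻²)(419)/706 = 1.4×10⁻² mol/L
[Cl⁻] = (0.34)(287)/706 = 0.14 mol/L
Q = [Pb²⁺][Cl⁻]^2 = 2.7×10⁻⁴
Because Q > Ksp (2.7×10⁻⁴ vs 1.1×10⁻⁵), a precipitate of PbCl₂ forms.

Yes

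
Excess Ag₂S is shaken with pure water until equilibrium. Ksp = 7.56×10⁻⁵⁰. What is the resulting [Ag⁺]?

Ag₂S(s) ⇌ 2 Ag⁺(aq) + S²⁻(aq)
For each mole of Ag₂S that dissolves per liter, [Ag⁺] = 2s and [S²⁻] = s; let s denote this solubility.
Ksp = [Ag⁺]^2[S²⁻] = (2s)^2 · s = 4s^3 = 7.56×10⁻⁵⁰
s = 2.66×10⁻¹⁷ mol/L
[Ag⁺] = 2s = 5.33×10⁻¹⁷ mol/L

5.33×10⁻¹⁷ M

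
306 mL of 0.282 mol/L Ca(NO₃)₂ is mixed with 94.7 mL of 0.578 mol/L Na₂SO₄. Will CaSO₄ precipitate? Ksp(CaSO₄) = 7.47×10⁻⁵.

Yes

The combined volume is 400.7 mL.
[Ca²⁺] = (0.282)(306)/400.7 = 0.215 mol/L
[SO₄²⁻] = (0.578)(94.7)/400.7 = 0.137 mol/L
Q = [Ca²⁺][SO₄²⁻] = 2.94×10⁻²
Because Q > Ksp (2.94×10⁻² vs 7.47×10⁻⁵), a precipitate of CaSO₄ forms.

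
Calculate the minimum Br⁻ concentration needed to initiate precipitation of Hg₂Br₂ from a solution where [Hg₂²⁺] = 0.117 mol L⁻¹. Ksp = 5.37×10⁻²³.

2.14×10⁻¹¹ M

Precipitation of each salt begins when its ion product equals Ksp.
Hg₂Br₂(s) ⇌ Hg₂²⁺(aq) + 2 Br⁻(aq)
Ksp = [Hg₂²⁺][Br⁻]^2 = [Br⁻]^2(0.117)
[Br⁻]^2 = 5.37×10⁻²³ / (0.117) = 4.59×10⁻²²
[Br⁻] = 2.14×10⁻¹¹ mol L⁻¹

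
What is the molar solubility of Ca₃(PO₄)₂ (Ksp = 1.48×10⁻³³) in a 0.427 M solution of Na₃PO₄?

Ca₃(PO₄)₂(s) ⇌ 3 Ca²⁺(aq) + 2 PO₄³⁻(aq)
The solution already contains PO₄³⁻ at 0.427 M. Let s be the molar solubility of Ca₃(PO₄)₂.
[PO₄³⁻] ≈ 0.427 M (common ion dominates); [Ca²⁺] = 3s.
Ksp = [Ca²⁺]^3[PO₄³⁻]^2 = (3s)^3(0.427)^2
(3s)^3 = 1.48×10⁻³³ / (0.427)^2 = 8.12×10⁻³³
s = 6.70×10⁻¹² M

6.70×10⁻¹² M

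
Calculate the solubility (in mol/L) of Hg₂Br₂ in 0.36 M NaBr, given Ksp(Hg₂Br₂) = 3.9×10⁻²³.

3.0×10⁻²² M

Hg₂Br₂(s) ⇌ Hg₂²⁺(aq) + 2 Br⁻(aq)
Br⁻ is already present at 0.36 M. If s mol/L of Hg₂Br₂ dissolves, [Hg₂²⁺] = s while [Br⁻] ≈ 0.36 M.
Ksp = [Hg₂²⁺][Br⁻]^2 = s(0.36)^2
s = 3.9×10⁻²³ / (0.36)^2 = 3.0×10⁻²²
s = 3.0×10⁻²² M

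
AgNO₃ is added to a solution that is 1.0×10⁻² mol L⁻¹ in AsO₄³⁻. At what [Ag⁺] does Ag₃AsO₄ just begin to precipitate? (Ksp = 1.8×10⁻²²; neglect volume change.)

Each salt precipitates once Q = Ksp for that salt.
Ag₃AsO₄(s) ⇌ 3 Ag⁺(aq) + AsO₄³⁻(aq)
Ksp = [Ag⁺]^3[AsO₄³⁻] = [Ag⁺]^3(1.0×10⁻²)
[Ag⁺]^3 = 1.8×10⁻²² / (1.0×10⁻²) = 1.8×10⁻²⁰
[Ag⁺] = 2.6×10⁻⁷ mol L⁻¹

2.6×10⁻⁷ M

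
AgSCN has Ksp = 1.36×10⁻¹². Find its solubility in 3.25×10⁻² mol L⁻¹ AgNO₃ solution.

AgSCN(s) ⇌ Ag⁺(aq) + SCN⁻(aq)
The solution already contains Ag⁺ at 3.25×10⁻² mol L⁻¹. Let s be the molar solubility of AgSCN.
[Ag⁺] ≈ 3.25×10⁻² mol L⁻¹ (common ion dominates); [SCN⁻] = s.
Ksp = [Ag⁺][SCN⁻] = (3.25×10⁻²)s
s = 1.36×10⁻¹² / (3.25×10⁻²) = 4.18×10⁻¹¹
s = 4.18×10⁻¹¹ mol L⁻¹

4.18×10⁻¹¹ M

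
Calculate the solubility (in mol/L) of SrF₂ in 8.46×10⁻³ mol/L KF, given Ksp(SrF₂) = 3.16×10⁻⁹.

4.42×10⁻⁵ M

SrF₂(s) ⇌ Sr²⁺(aq) + 2 F⁻(aq)
Let s be the solubility of SrF₂ here. The common ion gives [F⁻] ≈ 8.46×10⁻³ mol/L, and [Sr²⁺] = s.
Ksp = [Sr²⁺][F⁻]^2 = s(8.46×10⁻³)^2
s = 3.16×10⁻⁹ / (8.46×10⁻³)^2 = 4.42×10⁻⁵
s = 4.42×10⁻⁵ mol/L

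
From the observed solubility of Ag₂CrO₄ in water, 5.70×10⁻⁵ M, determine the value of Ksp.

Ksp = 7.41×10⁻¹³

Ag₂CrO₄(s) ⇌ 2 Ag⁺(aq) + CrO₄²⁻(aq)
For each mole of Ag₂CrO₄ that dissolves per liter, [Ag⁺] = 2s and [CrO₄²⁻] = s; let s denote this solubility.
Ksp = [Ag⁺]^2[CrO₄²⁻] = (2s)^2 · s = 4s^3
Ksp = 4 × (5.70×10⁻⁵)^3 = 7.41×10⁻¹³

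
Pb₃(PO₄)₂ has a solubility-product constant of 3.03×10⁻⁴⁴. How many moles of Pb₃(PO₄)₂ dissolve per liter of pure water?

Pb₃(PO₄)₂(s) ⇌ 3 Pb²⁺(aq) + 2 PO₄³⁻(aq)
For each mole of Pb₃(PO₄)₂ that dissolves per liter, [Pb²⁺] = 3s and [PO₄³⁻] = 2s; let s denote this solubility.
Ksp = [Pb²⁺]^3[PO₄³⁻]^2 = (3s)^3 · (2s)^2 = 108s^5
108s^5 = 3.03×10⁻⁴⁴  ⇒  s^5 = 2.81×10⁻⁴⁶
Taking the 5th root, s = 7.76×10⁻¹⁰ mol L⁻¹.

7.76×10⁻¹⁰ M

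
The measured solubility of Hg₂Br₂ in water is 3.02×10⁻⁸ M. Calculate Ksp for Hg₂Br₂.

Hg₂Br₂(s) ⇌ Hg₂²⁺(aq) + 2 Br⁻(aq)
If s mol/L of Hg₂Br₂ dissolves, [Hg₂²⁺] = s and [Br⁻] = 2s.
Ksp = [Hg₂²⁺][Br⁻]^2 = s · (2s)^2 = 4s^3
Ksp = 4 × (3.02×10⁻⁸)^3 = 1.10×10⁻²²

Ksp = 1.10×10⁻²²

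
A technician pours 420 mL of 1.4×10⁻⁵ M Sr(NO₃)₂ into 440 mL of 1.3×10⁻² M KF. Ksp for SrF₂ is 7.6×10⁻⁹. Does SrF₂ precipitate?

No

The combined volume is 860 mL.
[Sr²⁺] = (1.4×10⁻⁵)(420)/860 = 6.8×10⁻⁶ M
[F⁻] = (1.3×10⁻²)(440)/860 = 6.7×10⁻³ M
Q = [Sr²⁺][F⁻]^2 = 3.0×10⁻¹⁰
Q < Ksp (3.0×10⁻¹⁰ vs 7.6×10⁻⁹); the solution remains unsaturated and no precipitate forms.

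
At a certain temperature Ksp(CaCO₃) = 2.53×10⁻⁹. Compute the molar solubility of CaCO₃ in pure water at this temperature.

5.03×10⁻⁵ M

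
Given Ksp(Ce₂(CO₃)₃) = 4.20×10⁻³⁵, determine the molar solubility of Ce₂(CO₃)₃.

Ce₂(CO₃)₃(s) ⇌ 2 Ce³⁺(aq) + 3 CO₃²⁻(aq)
Call the molar solubility s, so that [Ce³⁺] = 2s and [CO₃²⁻] = 3s.
Ksp = [Ce³⁺]^2[CO₃²⁻]^3 = (2s)^2 · (3s)^3 = 108s^5
108s^5 = 4.20×10⁻³⁵  ⇒  s^5 = 3.89×10⁻³⁷
s = 5.22×10⁻⁸ mol L⁻¹

5.22×10⁻⁸ M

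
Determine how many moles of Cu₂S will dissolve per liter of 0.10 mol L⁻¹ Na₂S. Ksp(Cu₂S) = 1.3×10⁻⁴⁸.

1.8×10⁻²⁴ M

Cu₂S(s) ⇌ 2 Cu⁺(aq) + S²⁻(aq)
With S²⁻ already at 0.10 mol L⁻¹ and s small, take [S²⁻] ≈ 0.10 mol L⁻¹ and [Cu⁺] = 2s.
Ksp = [Cu⁺]^2[S²⁻] = (2s)^2(0.10)
(2s)^2 = 1.3×10⁻⁴⁸ / (0.10) = 1.3×10⁻⁴⁷
s = 1.8×10⁻²⁴ mol L⁻¹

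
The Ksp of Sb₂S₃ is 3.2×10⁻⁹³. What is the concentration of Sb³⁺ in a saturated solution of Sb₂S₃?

Sb₂S₃(s) ⇌ 2 Sb³⁺(aq) + 3 S²⁻(aq)
For each mole of Sb₂S₃ that dissolves per liter, [Sb³⁺] = 2s and [S²⁻] = 3s; let s denote this solubility.
Ksp = [Sb³⁺]^2[S²⁻]^3 = (2s)^2 · (3s)^3 = 108s^5 = 3.2×10⁻⁹³
s = 1.2×10⁻¹⁹ mol/L
[Sb³⁺] = 2s = 2.5×10⁻¹⁹ mol/L

2.5×10⁻¹⁹ M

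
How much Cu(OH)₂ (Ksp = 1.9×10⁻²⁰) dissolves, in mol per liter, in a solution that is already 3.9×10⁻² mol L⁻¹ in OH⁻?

1.2×10⁻¹⁷ M

Cu(OH)₂(s) ⇌ Cu²⁺(aq) + 2 OH⁻(aq)
OH⁻ is already present at 3.9×10⁻² mol L⁻¹. If s mol/L of Cu(OH)₂ dissolves, [Cu²⁺] = s while [OH⁻] ≈ 3.9×10⁻² mol L⁻¹.
Ksp = [Cu²⁺][OH⁻]^2 = s(3.9×10⁻²)^2
s = 1.9×10⁻²⁰ / (3.9×10⁻²)^2 = 1.2×10⁻¹⁷
s = 1.2×10⁻¹⁷ mol L⁻¹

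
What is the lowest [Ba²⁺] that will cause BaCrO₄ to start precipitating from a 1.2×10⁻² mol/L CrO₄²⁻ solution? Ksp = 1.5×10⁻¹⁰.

Precipitation of each salt begins when its ion product equals Ksp.
BaCrO₄(s) ⇌ Ba²⁺(aq) + CrO₄²⁻(aq)
Ksp = [Ba²⁺][CrO₄²⁻] = [Ba²⁺](1.2×10⁻²)
[Ba²⁺] = 1.5×10⁻¹⁰ / (1.2×10⁻²) = 1.3×10⁻⁸
[Ba²⁺] = 1.3×10⁻⁸ mol/L

1.3×10⁻⁸ M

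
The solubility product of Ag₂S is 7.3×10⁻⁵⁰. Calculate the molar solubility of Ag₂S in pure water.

2.6×10⁻¹⁷ M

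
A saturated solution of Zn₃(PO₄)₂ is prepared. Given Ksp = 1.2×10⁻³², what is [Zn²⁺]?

4.9×10⁻⁷ M

Zn₃(PO₄)₂(s) ⇌ 3 Zn²⁺(aq) + 2 PO₄³⁻(aq)
With molar solubility s: [Zn²⁺] = 3s, [PO₄³⁻] = 2s.
Ksp = [Zn²⁺]^3[PO₄³⁻]^2 = (3s)^3 · (2s)^2 = 108s^5 = 1.2×10⁻³²
s = 1.6×10⁻⁷ mol/L
[Zn²⁺] = 3s = 4.9×10⁻⁷ mol/L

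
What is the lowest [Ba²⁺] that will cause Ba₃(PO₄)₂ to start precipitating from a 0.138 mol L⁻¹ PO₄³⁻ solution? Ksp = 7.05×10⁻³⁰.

The threshold for precipitation is Q = Ksp.
Ba₃(PO₄)₂(s) ⇌ 3 Ba²⁺(aq) + 2 PO₄³⁻(aq)
Ksp = [Ba²⁺]^3[PO₄³⁻]^2 = [Ba²⁺]^3(0.138)^2
[Ba²⁺]^3 = 7.05×10⁻³⁰ / (0.138)^2 = 3.70×10⁻²⁸
[Ba²⁺] = 7.18×10⁻¹⁰ mol L⁻¹

7.18×10⁻¹⁰ M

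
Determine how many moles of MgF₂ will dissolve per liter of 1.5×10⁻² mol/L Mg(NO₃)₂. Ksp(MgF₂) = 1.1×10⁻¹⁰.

4.3×10⁻⁵ M

MgF₂(s) ⇌ Mg²⁺(aq) + 2 F⁻(aq)
With Mg²⁺ already at 1.5×10⁻² mol/L and s small, take [Mg²⁺] ≈ 1.5×10⁻² mol/L and [F⁻] = 2s.
Ksp = [Mg²⁺][F⁻]^2 = (1.5×10⁻²)(2s)^2
(2s)^2 = 1.1×10⁻¹⁰ / (1.5×10⁻²) = 7.3×10⁻⁹
s = 4.3×10⁻⁵ mol/L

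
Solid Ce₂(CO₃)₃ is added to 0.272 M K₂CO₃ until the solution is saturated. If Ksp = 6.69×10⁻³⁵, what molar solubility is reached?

2.88×10⁻¹⁷ M

Ce₂(CO₃)₃(s) ⇌ 2 Ce³⁺(aq) + 3 CO₃²⁻(aq)
CO₃²⁻ is already present at 0.272 M. If s mol/L of Ce₂(CO₃)₃ dissolves, [Ce³⁺] = 2s while [CO₃²⁻] ≈ 0.272 M.
Ksp = [Ce³⁺]^2[CO₃²⁻]^3 = (2s)^2(0.272)^3
(2s)^2 = 6.69×10⁻³⁵ / (0.272)^3 = 3.32×10⁻³³
s = 2.88×10⁻¹⁷ M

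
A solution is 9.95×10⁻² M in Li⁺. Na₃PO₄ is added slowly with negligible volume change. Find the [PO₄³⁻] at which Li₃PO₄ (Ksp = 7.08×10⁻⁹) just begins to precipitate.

7.19×10⁻⁶ M

Each salt precipitates once Q = Ksp for that salt.
Li₃PO₄(s) ⇌ 3 Li⁺(aq) + PO₄³⁻(aq)
Ksp = [Li⁺]^3[PO₄³⁻] = [PO₄³⁻](9.95×10⁻²)^3
[PO₄³⁻] = 7.08×10⁻⁹ / (9.95×10⁻²)^3 = 7.19×10⁻⁶
[PO₄³⁻] = 7.19×10⁻⁶ M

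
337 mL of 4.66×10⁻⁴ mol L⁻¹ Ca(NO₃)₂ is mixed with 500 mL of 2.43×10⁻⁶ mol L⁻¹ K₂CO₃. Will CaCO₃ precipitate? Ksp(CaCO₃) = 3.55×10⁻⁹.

After mixing, V = 337 mL + 500 mL = 837 mL.
[Ca²⁺] = (4.66×10⁻⁴)(337)/837 = 1.88×10⁻⁴ mol L⁻¹
[CO₃²⁻] = (2.43×10⁻⁶)(500)/837 = 1.45×10⁻⁶ mol L⁻¹
Q = [Ca²⁺][CO₃²⁻] = 2.72×10⁻¹⁰
Q < Ksp (2.72×10⁻¹⁰ vs 3.55×10⁻⁹); the solution remains unsaturated and no precipitate forms.

No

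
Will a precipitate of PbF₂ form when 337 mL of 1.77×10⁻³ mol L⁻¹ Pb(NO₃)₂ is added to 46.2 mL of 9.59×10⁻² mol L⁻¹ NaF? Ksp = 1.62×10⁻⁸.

After mixing, V = 337 mL + 46.2 mL = 383.2 mL.
[Pb²⁺] = (1.77×10⁻³)(337)/383.2 = 1.56×10⁻³ mol L⁻¹
[F⁻] = (9.59×10⁻²)(46.2)/383.2 = 1.16×10⁻² mol L⁻¹
Q = [Pb²⁺][F⁻]^2 = 2.08×10⁻⁷
Since Q (2.08×10⁻⁷) exceeds Ksp (1.62×10⁻⁸), PbF₂ will precipitate.

Yes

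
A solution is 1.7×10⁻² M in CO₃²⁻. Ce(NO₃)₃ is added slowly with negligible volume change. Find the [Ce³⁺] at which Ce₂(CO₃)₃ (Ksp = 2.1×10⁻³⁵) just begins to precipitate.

Precipitation begins when Q = Ksp.
Ce₂(CO₃)₃(s) ⇌ 2 Ce³⁺(aq) + 3 CO₃²⁻(aq)
Ksp = [Ce³⁺]^2[CO₃²⁻]^3 = [Ce³⁺]^2(1.7×10⁻²)^3
[Ce³⁺]^2 = 2.1×10⁻³⁵ / (1.7×10⁻²)^3 = 4.3×10⁻³⁰
[Ce³⁺] = 2.1×10⁻¹⁵ M

2.1×10⁻¹⁵ M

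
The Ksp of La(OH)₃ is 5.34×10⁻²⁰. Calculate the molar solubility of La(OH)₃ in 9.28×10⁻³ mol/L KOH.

La(OH)₃(s) ⇌ La³⁺(aq) + 3 OH⁻(aq)
The solution already contains OH⁻ at 9.28×10⁻³ mol/L. Let s be the molar solubility of La(OH)₃.
[OH⁻] ≈ 9.28×10⁻³ mol/L (common ion dominates); [La³⁺] = s.
Ksp = [La³⁺][OH⁻]^3 = s(9.28×10⁻³)^3
s = 5.34×10⁻²⁰ / (9.28×10⁻³)^3 = 6.68×10⁻¹⁴
s = 6.68×10⁻¹⁴ mol/L

6.68×10⁻¹⁴ M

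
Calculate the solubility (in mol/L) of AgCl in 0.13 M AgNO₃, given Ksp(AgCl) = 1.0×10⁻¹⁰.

7.7×10⁻¹⁰ M

AgCl(s) ⇌ Ag⁺(aq) + Cl⁻(aq)
With Ag⁺ already at 0.13 M and s small, take [Ag⁺] ≈ 0.13 M and [Cl⁻] = s.
Ksp = [Ag⁺][Cl⁻] = (0.13)s
s = 1.0×10⁻¹⁰ / (0.13) = 7.7×10⁻¹⁰
s = 7.7×10⁻¹⁰ M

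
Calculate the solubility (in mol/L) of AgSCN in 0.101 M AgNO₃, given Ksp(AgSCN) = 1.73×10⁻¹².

AgSCN(s) ⇌ Ag⁺(aq) + SCN⁻(aq)
Ag⁺ is already present at 0.101 M. If s mol/L of AgSCN dissolves, [SCN⁻] = s while [Ag⁺] ≈ 0.101 M.
Ksp = [Ag⁺][SCN⁻] = (0.101)s
s = 1.73×10⁻¹² / (0.101) = 1.71×10⁻¹¹
s = 1.71×10⁻¹¹ M

1.71×10⁻¹¹ M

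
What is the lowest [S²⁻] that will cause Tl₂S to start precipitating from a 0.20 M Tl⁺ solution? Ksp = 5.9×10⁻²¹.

A salt starts to precipitate once the ion product Q reaches its Ksp.
Tl₂S(s) ⇌ 2 Tl⁺(aq) + S²⁻(aq)
Ksp = [Tl⁺]^2[S²⁻] = [S²⁻](0.20)^2
[S²⁻] = 5.9×10⁻²¹ / (0.20)^2 = 1.5×10⁻¹⁹
[S²⁻] = 1.5×10⁻¹⁹ M

1.5×10⁻¹⁹ M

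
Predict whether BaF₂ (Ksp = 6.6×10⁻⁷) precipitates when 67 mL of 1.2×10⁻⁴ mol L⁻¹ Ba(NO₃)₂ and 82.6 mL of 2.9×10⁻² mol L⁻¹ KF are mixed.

The combined volume is 149.6 mL.
[Ba²⁺] = (1.2×10⁻⁴)(67)/149.6 = 5.4×10⁻⁵ mol L⁻¹
[F⁻] = (2.9×10⁻²)(82.6)/149.6 = 1.6×10⁻² mol L⁻¹
Q = [Ba²⁺][F⁻]^2 = 1.4×10⁻⁸
Q < Ksp (1.4×10⁻⁸ vs 6.6×10⁻⁷); the solution remains unsaturated and no precipitate forms.

No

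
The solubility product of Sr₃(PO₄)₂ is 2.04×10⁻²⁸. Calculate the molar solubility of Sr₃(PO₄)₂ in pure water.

1.14×10⁻⁶ M

Sr₃(PO₄)₂(s) ⇌ 3 Sr²⁺(aq) + 2 PO₄³⁻(aq)
Call the molar solubility s, so that [Sr²⁺] = 3s and [PO₄³⁻] = 2s.
Ksp = [Sr²⁺]^3[PO₄³⁻]^2 = (3s)^3 · (2s)^2 = 108s^5
108s^5 = 2.04×10⁻²⁸  ⇒  s^5 = 1.89×10⁻³⁰
s = (1.89×10⁻³⁰)^(1/5) = 1.14×10⁻⁶ mol/L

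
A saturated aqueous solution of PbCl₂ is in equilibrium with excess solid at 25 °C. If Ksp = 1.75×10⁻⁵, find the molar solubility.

1.64×10⁻² M

PbCl₂(s) ⇌ Pb²⁺(aq) + 2 Cl⁻(aq)
Call the molar solubility s, so that [Pb²⁺] = s and [Cl⁻] = 2s.
Ksp = [Pb²⁺][Cl⁻]^2 = s · (2s)^2 = 4s^3
4s^3 = 1.75×10⁻⁵  ⇒  s^3 = 4.38×10⁻⁶
s = (4.38×10⁻⁶)^(1/3) = 1.64×10⁻² M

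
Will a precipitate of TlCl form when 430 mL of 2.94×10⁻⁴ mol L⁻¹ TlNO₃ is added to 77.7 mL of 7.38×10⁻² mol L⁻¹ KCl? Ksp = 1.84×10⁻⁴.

No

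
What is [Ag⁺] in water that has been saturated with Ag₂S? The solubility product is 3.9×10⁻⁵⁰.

4.3×10⁻¹⁷ M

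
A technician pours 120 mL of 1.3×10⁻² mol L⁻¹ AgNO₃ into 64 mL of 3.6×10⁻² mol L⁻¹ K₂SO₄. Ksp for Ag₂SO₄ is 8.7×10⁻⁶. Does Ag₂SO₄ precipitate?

No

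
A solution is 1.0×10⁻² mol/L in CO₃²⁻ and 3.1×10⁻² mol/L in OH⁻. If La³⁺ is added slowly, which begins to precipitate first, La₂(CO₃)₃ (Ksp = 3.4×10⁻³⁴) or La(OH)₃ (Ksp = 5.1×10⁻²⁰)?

La(OH)₃

Precipitation of each salt begins when its ion product equals Ksp.
For La₂(CO₃)₃: [La³⁺] = (Ksp/[CO₃²⁻]^3)^(1/2) = 1.8×10⁻¹⁴ mol/L
For La(OH)₃: [La³⁺] = (Ksp/[OH⁻]^3) = 1.7×10⁻¹⁵ mol/L
Since La(OH)₃ needs less La³⁺ to reach saturation, it precipitates first.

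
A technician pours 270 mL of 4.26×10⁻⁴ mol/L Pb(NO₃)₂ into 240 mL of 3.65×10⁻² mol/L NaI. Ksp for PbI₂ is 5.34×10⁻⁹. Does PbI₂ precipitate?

Yes

After mixing, V = 270 mL + 240 mL = 510 mL.
[Pb²⁺] = (4.26×10⁻⁴)(270)/510 = 2.26×10⁻⁴ mol/L
[I⁻] = (3.65×10⁻²)(240)/510 = 1.72×10⁻² mol/L
Q = [Pb²⁺][I⁻]^2 = 6.65×10⁻⁸
Q = 6.65×10⁻⁸ > Ksp = 5.34×10⁻⁹, so the solution is supersaturated and PbI₂ precipitates.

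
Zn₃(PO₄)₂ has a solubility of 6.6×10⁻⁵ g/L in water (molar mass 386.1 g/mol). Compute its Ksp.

Ksp = 1.6×10⁻³²

s = (6.6×10⁻⁵ g L⁻¹)/(386.1 g mol⁻¹) = 1.709×10⁻⁷ M
Zn₃(PO₄)₂(s) ⇌ 3 Zn²⁺(aq) + 2 PO₄³⁻(aq)
If s mol/L of Zn₃(PO₄)₂ dissolves, [Zn²⁺] = 3s and [PO₄³⁻] = 2s.
Ksp = [Zn²⁺]^3[PO₄³⁻]^2 = (3s)^3 · (2s)^2 = 108s^5
Ksp = 108 × (1.709×10⁻⁷)^5 = 1.6×10⁻³²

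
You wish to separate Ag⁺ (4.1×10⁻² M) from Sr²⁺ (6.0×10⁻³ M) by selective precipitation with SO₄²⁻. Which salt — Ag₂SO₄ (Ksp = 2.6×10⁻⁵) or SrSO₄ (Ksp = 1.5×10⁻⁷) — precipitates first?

SrSO₄

Precipitation of each salt begins when its ion product equals Ksp.
For Ag₂SO₄: [SO₄²⁻] = (Ksp/[Ag⁺]^2) = 1.5×10⁻² M
For SrSO₄: [SO₄²⁻] = (Ksp/[Sr²⁺]) = 2.5×10⁻⁵ M
The smaller threshold [SO₄²⁻] is reached first, so SrSO₄ precipitates first.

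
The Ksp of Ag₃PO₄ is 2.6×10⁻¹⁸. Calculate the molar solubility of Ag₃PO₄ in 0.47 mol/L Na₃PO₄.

5.9×10⁻⁷ M

Ag₃PO₄(s) ⇌ 3 Ag⁺(aq) + PO₄³⁻(aq)
PO₄³⁻ is already present at 0.47 mol/L. If s mol/L of Ag₃PO₄ dissolves, [Ag⁺] = 3s while [PO₄³⁻] ≈ 0.47 mol/L.
Ksp = [Ag⁺]^3[PO₄³⁻] = (3s)^3(0.47)
(3s)^3 = 2.6×10⁻¹⁸ / (0.47) = 5.5×10⁻¹⁸
s = 5.9×10⁻⁷ mol/L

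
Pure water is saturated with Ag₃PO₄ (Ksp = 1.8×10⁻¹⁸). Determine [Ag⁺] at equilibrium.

4.8×10⁻⁵ M

Ag₃PO₄(s) ⇌ 3 Ag⁺(aq) + PO₄³⁻(aq)
Let s be the molar solubility. Then [Ag⁺] = 3s and [PO₄³⁻] = s.
Ksp = [Ag⁺]^3[PO₄³⁻] = (3s)^3 · s = 27s^4 = 1.8×10⁻¹⁸
s = 1.6×10⁻⁵ mol/L
[Ag⁺] = 3s = 4.8×10⁻⁵ mol/L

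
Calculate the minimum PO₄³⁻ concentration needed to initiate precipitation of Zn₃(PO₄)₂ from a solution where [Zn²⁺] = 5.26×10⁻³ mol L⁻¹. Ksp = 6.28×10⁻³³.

A salt starts to precipitate once the ion product Q reaches its Ksp.
Zn₃(PO₄)₂(s) ⇌ 3 Zn²⁺(aq) + 2 PO₄³⁻(aq)
Ksp = [Zn²⁺]^3[PO₄³⁻]^2 = [PO₄³⁻]^2(5.26×10⁻³)^3
[PO₄³⁻]^2 = 6.28×10⁻³³ / (5.26×10⁻³)^3 = 4.32×10⁻²⁶
[PO₄³⁻] = 2.08×10⁻¹³ mol L⁻¹

2.08×10⁻¹³ M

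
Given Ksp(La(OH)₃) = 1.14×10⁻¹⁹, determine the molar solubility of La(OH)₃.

La(OH)₃(s) ⇌ La³⁺(aq) + 3 OH⁻(aq)
If s mol/L of La(OH)₃ dissolves, [La³⁺] = s and [OH⁻] = 3s.
Ksp = [La³⁺][OH⁻]^3 = s · (3s)^3 = 27s^4
27s^4 = 1.14×10⁻¹⁹  ⇒  s^4 = 4.22×10⁻²¹
s = (4.22×10⁻²¹)^(1/4) = 8.06×10⁻⁶ mol L⁻¹

8.06×10⁻⁶ M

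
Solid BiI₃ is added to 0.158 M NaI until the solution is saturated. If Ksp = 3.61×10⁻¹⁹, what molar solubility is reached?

9.15×10⁻¹⁷ M

BiI₃(s) ⇌ Bi³⁺(aq) + 3 I⁻(aq)
I⁻ is already present at 0.158 M. If s mol/L of BiI₃ dissolves, [Bi³⁺] = s while [I⁻] ≈ 0.158 M.
Ksp = [Bi³⁺][I⁻]^3 = s(0.158)^3
s = 3.61×10⁻¹⁹ / (0.158)^3 = 9.15×10⁻¹⁷
s = 9.15×10⁻¹⁷ M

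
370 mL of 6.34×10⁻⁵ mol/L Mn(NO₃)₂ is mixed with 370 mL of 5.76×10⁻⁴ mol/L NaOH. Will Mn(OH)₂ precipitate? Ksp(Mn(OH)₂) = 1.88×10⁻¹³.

After mixing, V = 370 mL + 370 mL = 740 mL.
[Mn²⁺] = (6.34×10⁻⁵)(370)/740 = 3.17×10⁻⁵ mol/L
[OH⁻] = (5.76×10⁻⁴)(370)/740 = 2.88×10⁻⁴ mol/L
Q = [Mn²⁺][OH⁻]^2 = 2.63×10⁻¹²
Q = 2.63×10⁻¹² > Ksp = 1.88×10⁻¹³, so the solution is supersaturated and Mn(OH)₂ precipitates.

Yes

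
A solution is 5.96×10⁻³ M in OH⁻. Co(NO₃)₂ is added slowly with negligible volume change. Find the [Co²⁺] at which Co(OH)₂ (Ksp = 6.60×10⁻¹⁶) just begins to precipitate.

1.86×10⁻¹¹ M

A salt starts to precipitate once the ion product Q reaches its Ksp.
Co(OH)₂(s) ⇌ Co²⁺(aq) + 2 OH⁻(aq)
Ksp = [Co²⁺][OH⁻]^2 = [Co²⁺](5.96×10⁻³)^2
[Co²⁺] = 6.60×10⁻¹⁶ / (5.96×10⁻³)^2 = 1.86×10⁻¹¹
[Co²⁺] = 1.86×10⁻¹¹ M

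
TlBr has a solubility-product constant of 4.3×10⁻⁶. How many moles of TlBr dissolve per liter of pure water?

2.1×10⁻³ M

TlBr(s) ⇌ Tl⁺(aq) + Br⁻(aq)
Call the molar solubility s, so that [Tl⁺] = s and [Br⁻] = s.
Ksp = [Tl⁺][Br⁻] = s · s = s^2
s^2 = 4.3×10⁻⁶
Taking the 2nd root, s = 2.1×10⁻³ mol/L.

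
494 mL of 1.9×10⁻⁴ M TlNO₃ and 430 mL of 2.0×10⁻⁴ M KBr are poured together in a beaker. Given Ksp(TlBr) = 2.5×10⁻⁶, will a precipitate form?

Total volume after mixing = 494 + 430 = 924 mL.
[Tl⁺] = (1.9×10⁻⁴)(494)/924 = 1.0×10⁻⁴ M
[Br⁻] = (2.0×10⁻⁴)(430)/924 = 9.3×10⁻⁵ M
Q = [Tl⁺][Br⁻] = 9.5×10⁻⁹
Since Q (9.5×10⁻⁹) is less than Ksp (2.5×10⁻⁶), no TlBr precipitates.

No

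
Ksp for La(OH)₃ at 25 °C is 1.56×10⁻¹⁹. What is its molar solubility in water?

8.72×10⁻⁶ M

La(OH)₃(s) ⇌ La³⁺(aq) + 3 OH⁻(aq)
For each mole of La(OH)₃ that dissolves per liter, [La³⁺] = s and [OH⁻] = 3s; let s denote this solubility.
Ksp = [La³⁺][OH⁻]^3 = s · (3s)^3 = 27s^4
27s^4 = 1.56×10⁻¹⁹  ⇒  s^4 = 5.78×10⁻²¹
Taking the 4th root, s = 8.72×10⁻⁶ M.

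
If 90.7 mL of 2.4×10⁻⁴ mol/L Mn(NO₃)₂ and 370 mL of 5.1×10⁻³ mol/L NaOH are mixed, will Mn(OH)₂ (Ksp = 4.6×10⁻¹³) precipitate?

Yes

The combined volume is 460.7 mL.
[Mn²⁺] = (2.4×10⁻⁴)(90.7)/460.7 = 4.7×10⁻⁵ mol/L
[OH⁻] = (5.1×10⁻³)(370)/460.7 = 4.1×10⁻³ mol/L
Q = [Mn²⁺][OH⁻]^2 = 7.9×10⁻¹⁰
Because Q > Ksp (7.9×10⁻¹⁰ vs 4.6×10⁻¹³), a precipitate of Mn(OH)₂ forms.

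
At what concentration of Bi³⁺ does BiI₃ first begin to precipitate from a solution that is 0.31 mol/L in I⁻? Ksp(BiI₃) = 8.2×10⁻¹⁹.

A salt starts to precipitate once the ion product Q reaches its Ksp.
BiI₃(s) ⇌ Bi³⁺(aq) + 3 I⁻(aq)
Ksp = [Bi³⁺][I⁻]^3 = [Bi³⁺](0.31)^3
[Bi³⁺] = 8.2×10⁻¹⁹ / (0.31)^3 = 2.8×10⁻¹⁷
[Bi³⁺] = 2.8×10⁻¹⁷ mol/L

2.8×10⁻¹⁷ M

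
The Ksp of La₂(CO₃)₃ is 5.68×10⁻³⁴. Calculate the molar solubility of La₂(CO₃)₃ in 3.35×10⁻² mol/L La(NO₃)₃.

2.66×10⁻¹¹ M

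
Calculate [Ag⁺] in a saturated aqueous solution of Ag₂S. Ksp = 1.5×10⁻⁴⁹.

6.7×10⁻¹⁷ M

Ag₂S(s) ⇌ 2 Ag⁺(aq) + S²⁻(aq)
Call the molar solubility s, so that [Ag⁺] = 2s and [S²⁻] = s.
Ksp = [Ag⁺]^2[S²⁻] = (2s)^2 · s = 4s^3 = 1.5×10⁻⁴⁹
s = 3.3×10⁻¹⁷ M
[Ag⁺] = 2s = 6.7×10⁻¹⁷ M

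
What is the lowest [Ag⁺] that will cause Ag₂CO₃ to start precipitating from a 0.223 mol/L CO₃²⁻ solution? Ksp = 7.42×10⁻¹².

5.77×10⁻⁶ M

Each salt precipitates once Q = Ksp for that salt.
Ag₂CO₃(s) ⇌ 2 Ag⁺(aq) + CO₃²⁻(aq)
Ksp = [Ag⁺]^2[CO₃²⁻] = [Ag⁺]^2(0.223)
[Ag⁺]^2 = 7.42×10⁻¹² / (0.223) = 3.33×10⁻¹¹
[Ag⁺] = 5.77×10⁻⁶ mol/L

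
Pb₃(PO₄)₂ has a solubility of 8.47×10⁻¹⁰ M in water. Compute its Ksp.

Ksp = 4.71×10⁻⁴⁴

Pb₃(PO₄)₂(s) ⇌ 3 Pb²⁺(aq) + 2 PO₄³⁻(aq)
Call the molar solubility s, so that [Pb²⁺] = 3s and [PO₄³⁻] = 2s.
Ksp = [Pb²⁺]^3[PO₄³⁻]^2 = (3s)^3 · (2s)^2 = 108s^5
Ksp = 108 × (8.47×10⁻¹⁰)^5 = 4.71×10⁻⁴⁴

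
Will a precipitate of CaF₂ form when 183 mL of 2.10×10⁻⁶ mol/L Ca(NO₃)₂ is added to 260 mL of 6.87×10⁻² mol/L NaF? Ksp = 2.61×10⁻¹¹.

Yes

The combined volume is 443 mL.
[Ca²⁺] = (2.10×10⁻⁶)(183)/443 = 8.67×10⁻⁷ mol/L
[F⁻] = (6.87×10⁻²)(260)/443 = 4.03×10⁻² mol/L
Q = [Ca²⁺][F⁻]^2 = 1.41×10⁻⁹
Because Q > Ksp (1.41×10⁻⁹ vs 2.61×10⁻¹¹), a precipitate of CaF₂ forms.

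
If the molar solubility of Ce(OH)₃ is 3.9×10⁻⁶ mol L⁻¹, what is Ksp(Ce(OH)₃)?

Ce(OH)₃(s) ⇌ Ce³⁺(aq) + 3 OH⁻(aq)
Call the molar solubility s, so that [Ce³⁺] = s and [OH⁻] = 3s.
Ksp = [Ce³⁺][OH⁻]^3 = s · (3s)^3 = 27s^4
Ksp = 27 × (3.9×10⁻⁶)^4 = 6.2×10⁻²¹

Ksp = 6.2×10⁻²¹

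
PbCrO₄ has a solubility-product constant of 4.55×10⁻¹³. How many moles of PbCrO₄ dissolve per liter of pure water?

PbCrO₄(s) ⇌ Pb²⁺(aq) + CrO₄²⁻(aq)
For each mole of PbCrO₄ that dissolves per liter, [Pb²⁺] = s and [CrO₄²⁻] = s; let s denote this solubility.
Ksp = [Pb²⁺][CrO₄²⁻] = s · s = s^2
s^2 = 4.55×10⁻¹³
s = 6.75×10⁻⁷ mol L⁻¹

6.75×10⁻⁷ M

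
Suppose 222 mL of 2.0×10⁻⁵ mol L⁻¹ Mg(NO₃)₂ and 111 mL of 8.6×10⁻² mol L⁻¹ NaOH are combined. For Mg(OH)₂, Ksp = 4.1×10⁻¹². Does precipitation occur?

After mixing, V = 222 mL + 111 mL = 333 mL.
[Mg²⁺] = (2.0×10⁻⁵)(222)/333 = 1.3×10⁻⁵ mol L⁻¹
[OH⁻] = (8.6×10⁻²)(111)/333 = 2.9×10⁻² mol L⁻¹
Q = [Mg²⁺][OH⁻]^2 = 1.1×10⁻⁸
Since Q (1.1×10⁻⁸) exceeds Ksp (4.1×10⁻¹²), Mg(OH)₂ will precipitate.

Yes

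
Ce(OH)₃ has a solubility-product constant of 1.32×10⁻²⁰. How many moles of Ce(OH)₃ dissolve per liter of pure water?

4.70×10⁻⁶ M

Ce(OH)₃(s) ⇌ Ce³⁺(aq) + 3 OH⁻(aq)
With molar solubility s: [Ce³⁺] = s, [OH⁻] = 3s.
Ksp = [Ce³⁺][OH⁻]^3 = s · (3s)^3 = 27s^4
27s^4 = 1.32×10⁻²⁰  ⇒  s^4 = 4.89×10⁻²²
Taking the 4th root, s = 4.70×10⁻⁶ M.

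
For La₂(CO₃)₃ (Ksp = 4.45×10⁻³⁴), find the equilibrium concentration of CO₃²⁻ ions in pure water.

2.51×10⁻⁷ M

La₂(CO₃)₃(s) ⇌ 2 La³⁺(aq) + 3 CO₃²⁻(aq)
Call the molar solubility s, so that [La³⁺] = 2s and [CO₃²⁻] = 3s.
Ksp = [La³⁺]^2[CO₃²⁻]^3 = (2s)^2 · (3s)^3 = 108s^5 = 4.45×10⁻³⁴
s = 8.38×10⁻⁸ mol L⁻¹
[CO₃²⁻] = 3s = 2.51×10⁻⁷ mol L⁻¹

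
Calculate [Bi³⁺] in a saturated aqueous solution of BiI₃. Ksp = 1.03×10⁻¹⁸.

BiI₃(s) ⇌ Bi³⁺(aq) + 3 I⁻(aq)
If s mol/L of BiI₃ dissolves, [Bi³⁺] = s and [I⁻] = 3s.
Ksp = [Bi³⁺][I⁻]^3 = s · (3s)^3 = 27s^4 = 1.03×10⁻¹⁸
s = 1.40×10⁻⁵ mol/L
[Bi³⁺] = s = 1.40×10⁻⁵ mol/L

1.40×10⁻⁵ M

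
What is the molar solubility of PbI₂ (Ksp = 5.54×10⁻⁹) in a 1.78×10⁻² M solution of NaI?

PbI₂(s) ⇌ Pb²⁺(aq) + 2 I⁻(aq)
The solution already contains I⁻ at 1.78×10⁻² M. Let s be the molar solubility of PbI₂.
[I⁻] ≈ 1.78×10⁻² M (common ion dominates); [Pb²⁺] = s.
Ksp = [Pb²⁺][I⁻]^2 = s(1.78×10⁻²)^2
s = 5.54×10⁻⁹ / (1.78×10⁻²)^2 = 1.75×10⁻⁵
s = 1.75×10⁻⁵ M

1.75×10⁻⁵ M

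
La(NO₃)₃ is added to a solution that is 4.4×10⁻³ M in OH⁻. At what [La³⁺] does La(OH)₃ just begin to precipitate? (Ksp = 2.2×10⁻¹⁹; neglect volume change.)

Precipitation of each salt begins when its ion product equals Ksp.
La(OH)₃(s) ⇌ La³⁺(aq) + 3 OH⁻(aq)
Ksp = [La³⁺][OH⁻]^3 = [La³⁺](4.4×10⁻³)^3
[La³⁺] = 2.2×10⁻¹⁹ / (4.4×10⁻³)^3 = 2.6×10⁻¹²
[La³⁺] = 2.6×10⁻¹² M

2.6×10⁻¹² M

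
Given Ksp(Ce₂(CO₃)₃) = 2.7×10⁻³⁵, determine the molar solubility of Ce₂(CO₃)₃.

Ce₂(CO₃)₃(s) ⇌ 2 Ce³⁺(aq) + 3 CO₃²⁻(aq)
Let s be the molar solubility. Then [Ce³⁺] = 2s and [CO₃²⁻] = 3s.
Ksp = [Ce³⁺]^2[CO₃²⁻]^3 = (2s)^2 · (3s)^3 = 108s^5
108s^5 = 2.7×10⁻³⁵  ⇒  s^5 = 2.5×10⁻³⁷
s = 4.8×10⁻⁸ mol L⁻¹

4.8×10⁻⁸ M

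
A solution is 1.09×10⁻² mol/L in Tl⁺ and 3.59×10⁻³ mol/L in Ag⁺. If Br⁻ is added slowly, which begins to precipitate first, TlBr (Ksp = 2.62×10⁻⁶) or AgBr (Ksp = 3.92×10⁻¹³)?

AgBr

The threshold for precipitation is Q = Ksp.
For TlBr: [Br⁻] = (Ksp/[Tl⁺]) = 2.40×10⁻⁴ mol/L
For AgBr: [Br⁻] = (Ksp/[Ag⁺]) = 1.09×10⁻¹⁰ mol/L
Since AgBr needs less Br⁻ to reach saturation, it precipitates first.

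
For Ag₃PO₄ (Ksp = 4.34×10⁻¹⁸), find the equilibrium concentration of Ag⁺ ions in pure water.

Ag₃PO₄(s) ⇌ 3 Ag⁺(aq) + PO₄³⁻(aq)
With molar solubility s: [Ag⁺] = 3s, [PO₄³⁻] = s.
Ksp = [Ag⁺]^3[PO₄³⁻] = (3s)^3 · s = 27s^4 = 4.34×10⁻¹⁸
s = 2.00×10⁻⁵ mol L⁻¹
[Ag⁺] = 3s = 6.01×10⁻⁵ mol L⁻¹

6.01×10⁻⁵ M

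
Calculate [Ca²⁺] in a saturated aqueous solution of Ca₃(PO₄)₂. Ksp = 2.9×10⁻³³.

3.7×10⁻⁷ M

Ca₃(PO₄)₂(s) ⇌ 3 Ca²⁺(aq) + 2 PO₄³⁻(aq)
With molar solubility s: [Ca²⁺] = 3s, [PO₄³⁻] = 2s.
Ksp = [Ca²⁺]^3[PO₄³⁻]^2 = (3s)^3 · (2s)^2 = 108s^5 = 2.9×10⁻³³
s = 1.2×10⁻⁷ mol/L
[Ca²⁺] = 3s = 3.7×10⁻⁷ mol/L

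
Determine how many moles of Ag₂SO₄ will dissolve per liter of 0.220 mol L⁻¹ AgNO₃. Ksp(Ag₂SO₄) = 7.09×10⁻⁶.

1.46×10⁻⁴ M

Ag₂SO₄(s) ⇌ 2 Ag⁺(aq) + SO₄²⁻(aq)
The solution already contains Ag⁺ at 0.220 mol L⁻¹. Let s be the molar solubility of Ag₂SO₄.
[Ag⁺] ≈ 0.220 mol L⁻¹ (common ion dominates); [SO₄²⁻] = s.
Ksp = [Ag⁺]^2[SO₄²⁻] = (0.220)^2s
s = 7.09×10⁻⁶ / (0.220)^2 = 1.46×10⁻⁴
s = 1.46×10⁻⁴ mol L⁻¹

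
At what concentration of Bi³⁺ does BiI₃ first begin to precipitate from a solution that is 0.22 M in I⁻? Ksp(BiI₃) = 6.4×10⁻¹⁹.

Each salt precipitates once Q = Ksp for that salt.
BiI₃(s) ⇌ Bi³⁺(aq) + 3 I⁻(aq)
Ksp = [Bi³⁺][I⁻]^3 = [Bi³⁺](0.22)^3
[Bi³⁺] = 6.4×10⁻¹⁹ / (0.22)^3 = 6.0×10⁻¹⁷
[Bi³⁺] = 6.0×10⁻¹⁷ M

6.0×10⁻¹⁷ M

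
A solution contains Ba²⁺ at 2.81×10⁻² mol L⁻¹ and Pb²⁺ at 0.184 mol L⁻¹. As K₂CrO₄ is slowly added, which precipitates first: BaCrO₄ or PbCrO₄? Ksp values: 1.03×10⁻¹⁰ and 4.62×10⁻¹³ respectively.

A salt starts to precipitate once the ion product Q reaches its Ksp.
For BaCrO₄: [CrO₄²⁻] = (Ksp/[Ba²⁺]) = 3.67×10⁻⁹ mol L⁻¹
For PbCrO₄: [CrO₄²⁻] = (Ksp/[Pb²⁺]) = 2.51×10⁻¹² mol L⁻¹
PbCrO₄ requires the lower [CrO₄²⁻], so it precipitates first.

PbCrO₄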